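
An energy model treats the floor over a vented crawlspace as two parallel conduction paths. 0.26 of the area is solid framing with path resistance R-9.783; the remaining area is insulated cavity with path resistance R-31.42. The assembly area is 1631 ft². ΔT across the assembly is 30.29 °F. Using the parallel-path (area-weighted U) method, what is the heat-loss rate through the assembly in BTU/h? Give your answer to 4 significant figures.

U_eff = 0.74/31.42 + 0.26/9.783 = 0.023552 + 0.026577 = 0.050129
R_eff = 1/U_eff = 19.949 ft²·°F·h/BTU
Q = 1631 × 30.29 / 19.949 = 2476.5 BTU/h

2477 BTU/h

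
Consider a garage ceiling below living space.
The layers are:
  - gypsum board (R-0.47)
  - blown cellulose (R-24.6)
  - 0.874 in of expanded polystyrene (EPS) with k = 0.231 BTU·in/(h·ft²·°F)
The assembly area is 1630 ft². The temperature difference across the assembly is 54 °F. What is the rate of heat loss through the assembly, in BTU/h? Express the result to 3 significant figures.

0.874/0.231 = 3.784
R_total = 0.47 + 24.6 + 3.784 = 28.85 ft²·°F·h/BTU
Q = A·ΔT/R = 1630 × 54 / 28.85 = 3051 BTU/h

3050 BTU/h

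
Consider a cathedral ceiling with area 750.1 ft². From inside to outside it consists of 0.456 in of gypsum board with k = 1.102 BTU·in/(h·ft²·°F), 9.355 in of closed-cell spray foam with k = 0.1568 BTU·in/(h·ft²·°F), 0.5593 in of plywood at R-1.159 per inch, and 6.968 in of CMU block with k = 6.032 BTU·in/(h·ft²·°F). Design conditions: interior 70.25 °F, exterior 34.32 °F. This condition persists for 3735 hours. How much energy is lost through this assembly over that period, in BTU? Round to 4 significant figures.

0.456/1.102 = 0.41379
9.355/0.1568 = 59.662
0.5593 × 1.159 = 0.64823
6.968/6.032 = 1.1552
R_total = 0.41379 + 59.662 + 0.64823 + 1.1552 = 61.879 ft²·°F·h/BTU
Q = 750.1 × (70.25 − 34.32) / 61.879 = 435.54 BTU/h
E = 435.54 × 3735 = 1626800 BTU

1627000 BTU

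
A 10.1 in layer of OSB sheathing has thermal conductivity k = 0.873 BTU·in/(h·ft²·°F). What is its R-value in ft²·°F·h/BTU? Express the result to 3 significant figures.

R = L/k = 10.1/0.873 = 11.57 ft²·°F·h/BTU

11.6 ft²·°F·h/BTU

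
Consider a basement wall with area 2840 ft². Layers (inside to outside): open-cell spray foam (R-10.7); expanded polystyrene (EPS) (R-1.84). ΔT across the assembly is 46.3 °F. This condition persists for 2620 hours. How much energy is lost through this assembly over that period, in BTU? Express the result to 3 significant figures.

R_total = 10.7 + 1.84 = 12.54 ft²·°F·h/BTU
Q = 2840 × 46.3 / 12.54 = 10490 BTU/h
E = 10490 × 2620 = 27470000 BTU

27500000 BTU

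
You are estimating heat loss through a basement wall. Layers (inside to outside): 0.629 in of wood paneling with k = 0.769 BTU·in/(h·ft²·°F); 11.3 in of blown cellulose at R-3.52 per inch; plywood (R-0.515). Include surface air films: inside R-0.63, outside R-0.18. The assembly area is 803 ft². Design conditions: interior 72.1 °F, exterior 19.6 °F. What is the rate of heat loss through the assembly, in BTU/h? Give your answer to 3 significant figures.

0.629/0.769 = 0.8179
11.3 × 3.52 = 39.78
R_total = 0.63 + 0.8179 + 39.78 + 0.515 + 0.18 = 41.92 ft²·°F·h/BTU
Q = A·ΔT/R = 803 × (72.1 − 19.6) / 41.92 = 1006 BTU/h

1010 BTU/h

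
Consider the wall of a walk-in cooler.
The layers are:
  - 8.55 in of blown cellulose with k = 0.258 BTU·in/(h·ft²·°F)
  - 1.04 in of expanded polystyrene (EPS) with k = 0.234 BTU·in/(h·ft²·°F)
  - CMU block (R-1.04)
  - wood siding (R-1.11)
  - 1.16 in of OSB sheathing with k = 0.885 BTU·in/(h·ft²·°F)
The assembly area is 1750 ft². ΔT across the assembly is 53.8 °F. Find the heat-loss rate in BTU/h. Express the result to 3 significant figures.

2290 BTU/h

8.55/0.258 = 33.14
1.04/0.234 = 4.444
1.16/0.885 = 1.311
R_total = 33.14 + 4.444 + 1.04 + 1.11 + 1.311 = 41.04 ft²·°F·h/BTU
Q = A·ΔT/R = 1750 × 53.8 / 41.04 = 2294 BTU/h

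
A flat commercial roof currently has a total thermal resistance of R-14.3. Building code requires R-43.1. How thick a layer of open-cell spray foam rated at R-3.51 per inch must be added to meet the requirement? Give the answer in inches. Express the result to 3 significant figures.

8.21 in

ΔR = 43.1 − 14.3 = 28.8 ft²·°F·h/BTU
L = ΔR / (R/in) = 28.8/3.51 = 8.205 in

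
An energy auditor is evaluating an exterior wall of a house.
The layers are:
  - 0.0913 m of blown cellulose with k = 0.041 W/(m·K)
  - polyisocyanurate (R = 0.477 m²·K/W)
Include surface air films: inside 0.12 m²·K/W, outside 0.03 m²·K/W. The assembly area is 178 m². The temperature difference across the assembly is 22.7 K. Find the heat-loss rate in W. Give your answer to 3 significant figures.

1420 W

0.0913/0.041 = 2.227
R_total = 0.12 + 2.227 + 0.477 + 0.03 = 2.854 m²·K/W
Q = A·ΔT/R = 178 × 22.7 / 2.854 = 1416 W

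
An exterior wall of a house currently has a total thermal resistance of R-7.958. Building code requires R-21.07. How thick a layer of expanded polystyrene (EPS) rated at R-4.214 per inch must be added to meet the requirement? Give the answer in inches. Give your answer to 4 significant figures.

ΔR = 21.07 − 7.958 = 13.112 ft²·°F·h/BTU
L = ΔR / (R/in) = 13.112/4.214 = 3.1115 in

3.112 in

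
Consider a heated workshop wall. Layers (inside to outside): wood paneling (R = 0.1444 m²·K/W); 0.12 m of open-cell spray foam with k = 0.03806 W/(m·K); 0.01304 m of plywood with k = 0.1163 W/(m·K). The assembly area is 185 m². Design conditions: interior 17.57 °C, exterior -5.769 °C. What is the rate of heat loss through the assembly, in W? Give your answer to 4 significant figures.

1266 W

0.12/0.03806 = 3.1529
0.01304/0.1163 = 0.11212
R_total = 0.1444 + 3.1529 + 0.11212 = 3.4094 m²·K/W
Q = A·ΔT/R = 185 × (17.57 − (-5.769)) / 3.4094 = 1266.4 W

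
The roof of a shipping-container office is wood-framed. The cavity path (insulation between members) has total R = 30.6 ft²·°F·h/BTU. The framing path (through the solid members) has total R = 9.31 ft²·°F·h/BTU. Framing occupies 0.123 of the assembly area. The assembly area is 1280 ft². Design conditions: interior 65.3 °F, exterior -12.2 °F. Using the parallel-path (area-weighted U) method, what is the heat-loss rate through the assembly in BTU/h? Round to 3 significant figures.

4150 BTU/h

U_eff = 0.877/30.6 + 0.123/9.31 = 0.02866 + 0.01321 = 0.04187
R_eff = 1/U_eff = 23.88 ft²·°F·h/BTU
Q = 1280 × (65.3 − (-12.2)) / 23.88 = 4154 BTU/h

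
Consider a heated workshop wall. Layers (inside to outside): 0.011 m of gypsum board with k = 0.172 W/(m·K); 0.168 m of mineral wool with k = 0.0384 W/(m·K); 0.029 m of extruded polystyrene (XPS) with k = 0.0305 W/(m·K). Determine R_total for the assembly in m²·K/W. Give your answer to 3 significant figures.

0.011/0.172 = 0.06395
0.168/0.0384 = 4.375
0.029/0.0305 = 0.9508
R_total = 0.06395 + 4.375 + 0.9508 = 5.39 m²·K/W

5.39 m²·K/W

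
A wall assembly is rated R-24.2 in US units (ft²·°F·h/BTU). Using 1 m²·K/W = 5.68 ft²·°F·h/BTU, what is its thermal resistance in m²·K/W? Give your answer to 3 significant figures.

R_SI = 24.2/5.68 = 4.261

4.26 m²·K/W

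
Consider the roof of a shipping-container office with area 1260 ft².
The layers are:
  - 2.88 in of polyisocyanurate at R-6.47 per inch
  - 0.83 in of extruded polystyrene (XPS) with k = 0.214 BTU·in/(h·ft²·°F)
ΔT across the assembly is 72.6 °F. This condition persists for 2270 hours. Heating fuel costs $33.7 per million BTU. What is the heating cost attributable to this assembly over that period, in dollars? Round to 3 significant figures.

2.88 × 6.47 = 18.63
0.83/0.214 = 3.879
R_total = 18.63 + 3.879 = 22.51 ft²·°F·h/BTU
Q = 1260 × 72.6 / 22.51 = 4063 BTU/h
E = 4063 × 2270 = 9224000 BTU
Cost = 9224000/10⁶ × 33.7 = $310.8

311 dollars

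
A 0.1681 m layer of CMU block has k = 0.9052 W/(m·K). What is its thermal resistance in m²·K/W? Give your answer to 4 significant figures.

R = L/k = 0.1681/0.9052 = 0.1857 m²·K/W

0.1857 m²·K/W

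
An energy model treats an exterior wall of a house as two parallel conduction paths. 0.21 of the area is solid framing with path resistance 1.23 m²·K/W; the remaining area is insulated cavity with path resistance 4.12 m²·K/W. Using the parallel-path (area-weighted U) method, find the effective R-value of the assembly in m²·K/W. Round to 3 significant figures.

2.76 m²·K/W

U_eff = 0.79/4.12 + 0.21/1.23 = 0.1917 + 0.1707 = 0.3625
R_eff = 1/U_eff = 2.759 m²·K/W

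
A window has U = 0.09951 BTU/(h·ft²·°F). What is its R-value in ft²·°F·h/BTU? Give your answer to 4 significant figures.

R = 1/U = 1/0.09951 = 10.049

10.05 ft²·°F·h/BTU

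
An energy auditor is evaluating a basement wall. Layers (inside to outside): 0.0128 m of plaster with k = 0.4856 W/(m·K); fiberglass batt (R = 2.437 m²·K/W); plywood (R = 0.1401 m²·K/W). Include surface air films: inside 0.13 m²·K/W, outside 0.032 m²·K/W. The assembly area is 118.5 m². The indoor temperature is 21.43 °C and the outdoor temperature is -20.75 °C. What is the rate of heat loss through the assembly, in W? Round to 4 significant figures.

1807 W

0.0128/0.4856 = 0.026359
R_total = 0.13 + 0.026359 + 2.437 + 0.1401 + 0.032 = 2.7655 m²·K/W
Q = A·ΔT/R = 118.5 × (21.43 − (-20.75)) / 2.7655 = 1807.4 W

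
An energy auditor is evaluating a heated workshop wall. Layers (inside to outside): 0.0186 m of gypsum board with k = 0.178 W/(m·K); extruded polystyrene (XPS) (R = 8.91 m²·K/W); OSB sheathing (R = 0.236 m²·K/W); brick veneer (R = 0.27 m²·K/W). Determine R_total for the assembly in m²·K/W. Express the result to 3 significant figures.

0.0186/0.178 = 0.1045
R_total = 0.1045 + 8.91 + 0.236 + 0.27 = 9.52 m²·K/W

9.52 m²·K/W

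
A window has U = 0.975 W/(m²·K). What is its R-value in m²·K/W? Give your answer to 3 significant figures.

1.03 m²·K/W

R = 1/U = 1/0.975 = 1.026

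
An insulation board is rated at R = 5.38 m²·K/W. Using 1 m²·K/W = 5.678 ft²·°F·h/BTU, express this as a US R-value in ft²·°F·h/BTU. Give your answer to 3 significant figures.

30.5 ft²·°F·h/BTU

R_US = 5.38 × 5.678 = 30.55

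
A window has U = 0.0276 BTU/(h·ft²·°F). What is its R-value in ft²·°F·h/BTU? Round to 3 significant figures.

R = 1/U = 1/0.0276 = 36.23

36.2 ft²·°F·h/BTU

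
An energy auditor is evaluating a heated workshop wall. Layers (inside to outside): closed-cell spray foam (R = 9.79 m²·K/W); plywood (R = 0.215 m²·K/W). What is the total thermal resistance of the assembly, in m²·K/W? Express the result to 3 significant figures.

10.0 m²·K/W

R_total = 9.79 + 0.215 = 10 m²·K/W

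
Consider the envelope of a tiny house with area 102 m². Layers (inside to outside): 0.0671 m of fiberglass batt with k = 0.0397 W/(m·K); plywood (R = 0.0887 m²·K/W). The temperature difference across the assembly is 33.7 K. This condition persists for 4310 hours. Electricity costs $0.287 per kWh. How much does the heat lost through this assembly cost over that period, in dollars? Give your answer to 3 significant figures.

0.0671/0.0397 = 1.69
R_total = 1.69 + 0.0887 = 1.779 m²·K/W
Q = 102 × 33.7 / 1.779 = 1932 W
E = 1932 W × 4310 h / 1000 = 8328 kWh
Cost = 8328 × 0.287 = $2390

2390 dollars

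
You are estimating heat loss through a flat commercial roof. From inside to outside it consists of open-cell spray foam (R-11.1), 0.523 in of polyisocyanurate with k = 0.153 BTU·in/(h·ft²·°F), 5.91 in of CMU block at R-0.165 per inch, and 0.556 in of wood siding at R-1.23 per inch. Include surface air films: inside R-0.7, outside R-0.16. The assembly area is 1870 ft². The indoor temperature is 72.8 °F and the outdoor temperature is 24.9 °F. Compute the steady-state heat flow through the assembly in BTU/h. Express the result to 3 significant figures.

0.523/0.153 = 3.418
5.91 × 0.165 = 0.9752
0.556 × 1.23 = 0.6839
R_total = 0.7 + 11.1 + 3.418 + 0.9752 + 0.6839 + 0.16 = 17.04 ft²·°F·h/BTU
Q = A·ΔT/R = 1870 × (72.8 − 24.9) / 17.04 = 5257 BTU/h

5260 BTU/h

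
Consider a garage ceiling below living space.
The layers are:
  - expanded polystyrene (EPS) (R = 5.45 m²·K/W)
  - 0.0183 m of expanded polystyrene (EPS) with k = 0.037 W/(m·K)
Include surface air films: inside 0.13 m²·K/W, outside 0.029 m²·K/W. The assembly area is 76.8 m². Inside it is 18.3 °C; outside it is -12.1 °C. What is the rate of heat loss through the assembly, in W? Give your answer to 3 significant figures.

383 W

0.0183/0.037 = 0.4946
R_total = 0.13 + 5.45 + 0.4946 + 0.029 = 6.104 m²·K/W
Q = A·ΔT/R = 76.8 × (18.3 − (-12.1)) / 6.104 = 382.5 W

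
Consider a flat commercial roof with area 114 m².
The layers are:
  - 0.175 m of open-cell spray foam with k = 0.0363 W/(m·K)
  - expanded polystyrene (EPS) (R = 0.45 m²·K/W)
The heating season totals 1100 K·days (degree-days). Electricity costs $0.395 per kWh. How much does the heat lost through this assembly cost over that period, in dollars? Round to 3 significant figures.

226 dollars

0.175/0.0363 = 4.821
R_total = 4.821 + 0.45 = 5.271 m²·K/W
E = A × HDD × 24 / R / 1000 = 114 × 1100 × 24 / 5.271 / 1000 = 571 kWh
Cost = 571 × 0.395 = $225.5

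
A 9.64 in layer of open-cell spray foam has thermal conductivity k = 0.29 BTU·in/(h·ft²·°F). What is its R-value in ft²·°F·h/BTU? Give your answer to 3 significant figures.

R = L/k = 9.64/0.29 = 33.24 ft²·°F·h/BTU

33.2 ft²·°F·h/BTU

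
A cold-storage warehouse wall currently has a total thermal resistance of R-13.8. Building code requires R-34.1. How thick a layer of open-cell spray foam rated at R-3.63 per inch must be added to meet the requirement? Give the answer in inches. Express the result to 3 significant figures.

ΔR = 34.1 − 13.8 = 20.3 ft²·°F·h/BTU
L = ΔR / (R/in) = 20.3/3.63 = 5.592 in

5.59 in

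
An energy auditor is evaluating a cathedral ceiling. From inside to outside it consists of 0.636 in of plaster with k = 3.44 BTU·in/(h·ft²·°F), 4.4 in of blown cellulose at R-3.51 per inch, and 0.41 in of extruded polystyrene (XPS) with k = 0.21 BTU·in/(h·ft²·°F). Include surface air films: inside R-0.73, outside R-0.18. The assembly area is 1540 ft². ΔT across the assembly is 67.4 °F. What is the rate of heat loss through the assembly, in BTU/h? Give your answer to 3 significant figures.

0.636/3.44 = 0.1849
4.4 × 3.51 = 15.44
0.41/0.21 = 1.952
R_total = 0.73 + 0.1849 + 15.44 + 1.952 + 0.18 = 18.49 ft²·°F·h/BTU
Q = A·ΔT/R = 1540 × 67.4 / 18.49 = 5613 BTU/h

5610 BTU/h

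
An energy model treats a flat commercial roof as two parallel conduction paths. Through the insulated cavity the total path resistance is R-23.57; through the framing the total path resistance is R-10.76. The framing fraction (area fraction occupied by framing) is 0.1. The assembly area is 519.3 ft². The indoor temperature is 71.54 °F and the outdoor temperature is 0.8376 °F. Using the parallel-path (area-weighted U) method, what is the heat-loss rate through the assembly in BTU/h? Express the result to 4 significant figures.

1743 BTU/h

U_eff = 0.9/23.57 + 0.1/10.76 = 0.038184 + 0.0092937 = 0.047478
R_eff = 1/U_eff = 21.062 ft²·°F·h/BTU
Q = 519.3 × (71.54 − 0.8376) / 21.062 = 1743.2 BTU/h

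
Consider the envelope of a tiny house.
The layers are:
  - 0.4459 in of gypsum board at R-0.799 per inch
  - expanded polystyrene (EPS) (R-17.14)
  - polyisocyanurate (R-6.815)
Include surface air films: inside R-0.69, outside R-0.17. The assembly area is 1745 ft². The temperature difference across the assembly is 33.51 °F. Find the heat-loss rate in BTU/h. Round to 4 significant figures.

2323 BTU/h

0.4459 × 0.799 = 0.35627
R_total = 0.69 + 0.35627 + 17.14 + 6.815 + 0.17 = 25.171 ft²·°F·h/BTU
Q = A·ΔT/R = 1745 × 33.51 / 25.171 = 2323.1 BTU/h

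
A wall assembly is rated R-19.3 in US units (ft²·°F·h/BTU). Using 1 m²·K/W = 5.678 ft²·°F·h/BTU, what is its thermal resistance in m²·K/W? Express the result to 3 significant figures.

R_SI = 19.3/5.678 = 3.399

3.40 m²·K/W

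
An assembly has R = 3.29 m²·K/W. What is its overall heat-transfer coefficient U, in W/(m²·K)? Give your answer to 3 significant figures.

U = 1/R = 1/3.29 = 0.304

0.304 W/(m²·K)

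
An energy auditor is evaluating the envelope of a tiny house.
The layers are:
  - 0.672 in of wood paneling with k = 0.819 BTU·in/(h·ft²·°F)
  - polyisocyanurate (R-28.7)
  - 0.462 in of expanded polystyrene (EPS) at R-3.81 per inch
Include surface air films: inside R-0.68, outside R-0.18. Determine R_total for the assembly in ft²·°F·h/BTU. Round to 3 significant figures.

0.672/0.819 = 0.8205
0.462 × 3.81 = 1.76
R_total = 0.68 + 0.8205 + 28.7 + 1.76 + 0.18 = 32.14 ft²·°F·h/BTU

32.1 ft²·°F·h/BTU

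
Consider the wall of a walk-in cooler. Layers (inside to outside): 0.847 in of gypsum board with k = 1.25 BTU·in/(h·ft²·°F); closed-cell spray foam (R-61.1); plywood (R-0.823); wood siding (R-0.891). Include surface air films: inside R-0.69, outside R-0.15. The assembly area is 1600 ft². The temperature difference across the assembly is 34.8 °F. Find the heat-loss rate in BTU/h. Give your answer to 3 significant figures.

866 BTU/h

0.847/1.25 = 0.6776
R_total = 0.69 + 0.6776 + 61.1 + 0.823 + 0.891 + 0.15 = 64.33 ft²·°F·h/BTU
Q = A·ΔT/R = 1600 × 34.8 / 64.33 = 865.5 BTU/h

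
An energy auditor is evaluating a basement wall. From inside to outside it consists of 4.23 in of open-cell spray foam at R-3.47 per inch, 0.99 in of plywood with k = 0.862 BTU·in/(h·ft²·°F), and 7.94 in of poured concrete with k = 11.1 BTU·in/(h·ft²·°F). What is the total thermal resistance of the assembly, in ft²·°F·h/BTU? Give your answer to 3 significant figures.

16.5 ft²·°F·h/BTU

4.23 × 3.47 = 14.68
0.99/0.862 = 1.148
7.94/11.1 = 0.7153
R_total = 14.68 + 1.148 + 0.7153 = 16.54 ft²·°F·h/BTU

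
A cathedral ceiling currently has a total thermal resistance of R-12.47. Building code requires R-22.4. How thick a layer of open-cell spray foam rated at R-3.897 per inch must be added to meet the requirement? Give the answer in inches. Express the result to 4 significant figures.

2.548 in

ΔR = 22.4 − 12.47 = 9.93 ft²·°F·h/BTU
L = ΔR / (R/in) = 9.93/3.897 = 2.5481 in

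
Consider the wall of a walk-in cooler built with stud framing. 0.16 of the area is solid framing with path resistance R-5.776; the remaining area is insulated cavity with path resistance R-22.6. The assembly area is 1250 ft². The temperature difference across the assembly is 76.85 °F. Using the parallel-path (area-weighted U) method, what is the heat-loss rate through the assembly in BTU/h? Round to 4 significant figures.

U_eff = 0.84/22.6 + 0.16/5.776 = 0.037168 + 0.027701 = 0.064869
R_eff = 1/U_eff = 15.416 ft²·°F·h/BTU
Q = 1250 × 76.85 / 15.416 = 6231.5 BTU/h

6231 BTU/h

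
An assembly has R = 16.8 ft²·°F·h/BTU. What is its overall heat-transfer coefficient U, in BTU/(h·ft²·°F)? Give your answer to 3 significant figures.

0.0595 BTU/(h·ft²·°F)

U = 1/R = 1/16.8 = 0.05952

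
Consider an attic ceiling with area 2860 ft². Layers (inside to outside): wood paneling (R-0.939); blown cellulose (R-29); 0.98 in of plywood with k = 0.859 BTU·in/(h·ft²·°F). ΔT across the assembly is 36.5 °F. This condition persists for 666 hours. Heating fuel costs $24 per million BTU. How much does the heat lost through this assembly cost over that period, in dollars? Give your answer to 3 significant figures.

53.7 dollars

0.98/0.859 = 1.141
R_total = 0.939 + 29 + 1.141 = 31.08 ft²·°F·h/BTU
Q = 2860 × 36.5 / 31.08 = 3359 BTU/h
E = 3359 × 666 = 2237000 BTU
Cost = 2237000/10⁶ × 24 = $53.69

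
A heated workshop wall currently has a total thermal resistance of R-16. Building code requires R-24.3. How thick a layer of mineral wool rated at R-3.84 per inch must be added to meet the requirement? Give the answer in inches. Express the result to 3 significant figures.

ΔR = 24.3 − 16 = 8.3 ft²·°F·h/BTU
L = ΔR / (R/in) = 8.3/3.84 = 2.161 in

2.16 in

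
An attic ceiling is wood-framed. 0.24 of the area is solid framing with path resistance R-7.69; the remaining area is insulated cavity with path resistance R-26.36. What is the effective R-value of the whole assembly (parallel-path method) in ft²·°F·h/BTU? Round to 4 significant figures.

U_eff = 0.76/26.36 + 0.24/7.69 = 0.028832 + 0.031209 = 0.060041
R_eff = 1/U_eff = 16.655 ft²·°F·h/BTU

16.66 ft²·°F·h/BTU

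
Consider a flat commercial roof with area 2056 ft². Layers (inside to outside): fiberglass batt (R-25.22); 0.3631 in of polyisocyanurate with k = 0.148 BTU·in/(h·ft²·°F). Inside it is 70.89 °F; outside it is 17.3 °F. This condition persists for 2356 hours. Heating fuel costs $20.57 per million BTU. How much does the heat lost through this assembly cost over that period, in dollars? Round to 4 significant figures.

0.3631/0.148 = 2.4534
R_total = 25.22 + 2.4534 = 27.673 ft²·°F·h/BTU
Q = 2056 × (70.89 − 17.3) / 27.673 = 3981.5 BTU/h
E = 3981.5 × 2356 = 9380400 BTU
Cost = 9380400/10⁶ × 20.57 = $192.95

193.0 dollars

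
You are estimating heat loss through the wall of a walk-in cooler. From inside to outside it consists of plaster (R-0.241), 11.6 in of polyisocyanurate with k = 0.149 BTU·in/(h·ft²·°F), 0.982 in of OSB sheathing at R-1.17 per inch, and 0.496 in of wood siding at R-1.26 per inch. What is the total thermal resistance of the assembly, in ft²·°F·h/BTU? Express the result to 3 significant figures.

79.9 ft²·°F·h/BTU

11.6/0.149 = 77.85
0.982 × 1.17 = 1.149
0.496 × 1.26 = 0.625
R_total = 0.241 + 77.85 + 1.149 + 0.625 = 79.87 ft²·°F·h/BTU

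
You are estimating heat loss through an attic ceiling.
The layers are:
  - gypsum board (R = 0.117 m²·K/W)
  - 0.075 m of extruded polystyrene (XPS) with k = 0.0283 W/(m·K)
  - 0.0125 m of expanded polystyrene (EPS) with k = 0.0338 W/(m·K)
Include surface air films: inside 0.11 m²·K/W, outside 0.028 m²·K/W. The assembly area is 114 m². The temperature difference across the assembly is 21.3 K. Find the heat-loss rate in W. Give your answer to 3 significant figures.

0.075/0.0283 = 2.65
0.0125/0.0338 = 0.3698
R_total = 0.11 + 0.117 + 2.65 + 0.3698 + 0.028 = 3.275 m²·K/W
Q = A·ΔT/R = 114 × 21.3 / 3.275 = 741.4 W

741 W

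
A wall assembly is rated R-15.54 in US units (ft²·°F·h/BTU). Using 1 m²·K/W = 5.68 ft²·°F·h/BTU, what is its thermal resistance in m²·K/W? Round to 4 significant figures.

2.736 m²·K/W

R_SI = 15.54/5.68 = 2.7359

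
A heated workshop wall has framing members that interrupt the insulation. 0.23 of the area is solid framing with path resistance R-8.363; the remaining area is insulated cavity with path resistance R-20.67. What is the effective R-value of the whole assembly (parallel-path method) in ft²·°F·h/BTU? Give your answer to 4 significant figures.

15.44 ft²·°F·h/BTU

U_eff = 0.77/20.67 + 0.23/8.363 = 0.037252 + 0.027502 = 0.064754
R_eff = 1/U_eff = 15.443 ft²·°F·h/BTU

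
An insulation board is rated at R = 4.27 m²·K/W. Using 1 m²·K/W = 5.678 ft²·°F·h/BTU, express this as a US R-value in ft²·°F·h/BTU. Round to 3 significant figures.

R_US = 4.27 × 5.678 = 24.25

24.2 ft²·°F·h/BTU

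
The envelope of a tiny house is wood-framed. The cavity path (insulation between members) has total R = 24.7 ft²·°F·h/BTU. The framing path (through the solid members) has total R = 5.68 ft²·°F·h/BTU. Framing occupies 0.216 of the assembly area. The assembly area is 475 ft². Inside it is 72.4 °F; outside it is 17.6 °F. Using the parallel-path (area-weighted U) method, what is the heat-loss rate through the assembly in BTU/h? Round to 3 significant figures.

1820 BTU/h

U_eff = 0.784/24.7 + 0.216/5.68 = 0.03174 + 0.03803 = 0.06977
R_eff = 1/U_eff = 14.33 ft²·°F·h/BTU
Q = 475 × (72.4 − 17.6) / 14.33 = 1816 BTU/h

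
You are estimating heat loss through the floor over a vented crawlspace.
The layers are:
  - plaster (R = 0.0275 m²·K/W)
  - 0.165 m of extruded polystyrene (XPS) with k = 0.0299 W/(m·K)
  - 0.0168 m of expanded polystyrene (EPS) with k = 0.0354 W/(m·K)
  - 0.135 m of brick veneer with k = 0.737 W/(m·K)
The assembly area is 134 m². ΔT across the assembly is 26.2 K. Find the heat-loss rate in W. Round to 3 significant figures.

0.165/0.0299 = 5.518
0.0168/0.0354 = 0.4746
0.135/0.737 = 0.1832
R_total = 0.0275 + 5.518 + 0.4746 + 0.1832 = 6.204 m²·K/W
Q = A·ΔT/R = 134 × 26.2 / 6.204 = 565.9 W

566 W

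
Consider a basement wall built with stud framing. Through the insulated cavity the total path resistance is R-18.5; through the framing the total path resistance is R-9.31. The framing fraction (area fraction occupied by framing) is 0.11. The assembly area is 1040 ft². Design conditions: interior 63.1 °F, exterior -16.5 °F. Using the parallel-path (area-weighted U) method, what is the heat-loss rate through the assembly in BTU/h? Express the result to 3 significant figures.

U_eff = 0.89/18.5 + 0.11/9.31 = 0.04811 + 0.01182 = 0.05992
R_eff = 1/U_eff = 16.69 ft²·°F·h/BTU
Q = 1040 × (63.1 − (-16.5)) / 16.69 = 4961 BTU/h

4960 BTU/h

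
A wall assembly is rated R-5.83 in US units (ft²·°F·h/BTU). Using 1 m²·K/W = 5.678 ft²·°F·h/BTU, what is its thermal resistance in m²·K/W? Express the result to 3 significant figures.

1.03 m²·K/W

R_SI = 5.83/5.678 = 1.027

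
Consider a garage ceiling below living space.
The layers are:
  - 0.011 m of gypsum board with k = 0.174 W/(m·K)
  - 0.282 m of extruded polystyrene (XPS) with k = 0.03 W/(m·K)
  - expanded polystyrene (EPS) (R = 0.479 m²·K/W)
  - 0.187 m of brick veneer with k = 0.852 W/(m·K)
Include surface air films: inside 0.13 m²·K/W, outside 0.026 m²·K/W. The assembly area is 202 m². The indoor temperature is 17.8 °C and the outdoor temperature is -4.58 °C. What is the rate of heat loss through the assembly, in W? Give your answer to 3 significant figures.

438 W

0.011/0.174 = 0.06322
0.282/0.03 = 9.4
0.187/0.852 = 0.2195
R_total = 0.13 + 0.06322 + 9.4 + 0.479 + 0.2195 + 0.026 = 10.32 m²·K/W
Q = A·ΔT/R = 202 × (17.8 − (-4.58)) / 10.32 = 438.2 W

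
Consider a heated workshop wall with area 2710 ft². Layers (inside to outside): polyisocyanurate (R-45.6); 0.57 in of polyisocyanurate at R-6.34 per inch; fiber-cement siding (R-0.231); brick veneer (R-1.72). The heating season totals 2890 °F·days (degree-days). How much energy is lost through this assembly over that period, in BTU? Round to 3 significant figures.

0.57 × 6.34 = 3.614
R_total = 45.6 + 3.614 + 0.231 + 1.72 = 51.16 ft²·°F·h/BTU
E = A × HDD × 24 / R = 2710 × 2890 × 24 / 51.16 = 3674000 BTU

3670000 BTU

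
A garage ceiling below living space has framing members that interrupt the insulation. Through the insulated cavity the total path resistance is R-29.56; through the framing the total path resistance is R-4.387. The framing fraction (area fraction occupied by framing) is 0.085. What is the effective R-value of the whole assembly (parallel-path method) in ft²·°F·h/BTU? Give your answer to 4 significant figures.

19.87 ft²·°F·h/BTU

U_eff = 0.915/29.56 + 0.085/4.387 = 0.030954 + 0.019375 = 0.050329
R_eff = 1/U_eff = 19.869 ft²·°F·h/BTU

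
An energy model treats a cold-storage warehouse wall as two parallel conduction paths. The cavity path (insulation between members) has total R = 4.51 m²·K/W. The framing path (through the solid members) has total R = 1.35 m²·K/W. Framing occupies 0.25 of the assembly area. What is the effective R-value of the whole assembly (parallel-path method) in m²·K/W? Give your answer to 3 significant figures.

U_eff = 0.75/4.51 + 0.25/1.35 = 0.1663 + 0.1852 = 0.3515
R_eff = 1/U_eff = 2.845 m²·K/W

2.85 m²·K/W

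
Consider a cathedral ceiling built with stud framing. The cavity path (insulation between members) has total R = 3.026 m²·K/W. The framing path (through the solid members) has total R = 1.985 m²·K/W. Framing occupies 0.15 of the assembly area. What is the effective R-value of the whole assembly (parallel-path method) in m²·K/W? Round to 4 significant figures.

2.805 m²·K/W

U_eff = 0.85/3.026 + 0.15/1.985 = 0.2809 + 0.075567 = 0.35647
R_eff = 1/U_eff = 2.8053 m²·K/W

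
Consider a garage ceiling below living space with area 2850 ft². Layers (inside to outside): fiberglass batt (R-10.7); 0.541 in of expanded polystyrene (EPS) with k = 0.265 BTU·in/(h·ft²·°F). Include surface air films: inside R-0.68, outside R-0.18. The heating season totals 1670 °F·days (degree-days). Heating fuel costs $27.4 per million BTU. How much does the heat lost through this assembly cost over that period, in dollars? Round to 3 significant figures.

0.541/0.265 = 2.042
R_total = 0.68 + 10.7 + 2.042 + 0.18 = 13.6 ft²·°F·h/BTU
E = A × HDD × 24 / R = 2850 × 1670 × 24 / 13.6 = 8398000 BTU
Cost = 8398000/10⁶ × 27.4 = $230.1

230 dollars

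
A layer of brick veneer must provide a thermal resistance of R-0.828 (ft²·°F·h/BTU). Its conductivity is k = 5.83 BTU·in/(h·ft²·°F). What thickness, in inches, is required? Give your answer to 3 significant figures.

L = R × k = 0.828 × 5.83 = 4.827 in

4.83 in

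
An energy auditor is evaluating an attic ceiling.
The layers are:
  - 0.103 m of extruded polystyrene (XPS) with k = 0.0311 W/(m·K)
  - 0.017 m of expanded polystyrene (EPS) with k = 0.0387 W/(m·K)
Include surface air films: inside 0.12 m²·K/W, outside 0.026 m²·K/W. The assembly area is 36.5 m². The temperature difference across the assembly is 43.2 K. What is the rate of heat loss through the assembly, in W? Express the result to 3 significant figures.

405 W

0.103/0.0311 = 3.312
0.017/0.0387 = 0.4393
R_total = 0.12 + 3.312 + 0.4393 + 0.026 = 3.897 m²·K/W
Q = A·ΔT/R = 36.5 × 43.2 / 3.897 = 404.6 W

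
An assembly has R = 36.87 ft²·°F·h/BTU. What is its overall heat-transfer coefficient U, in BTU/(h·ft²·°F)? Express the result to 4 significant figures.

U = 1/R = 1/36.87 = 0.027122

0.02712 BTU/(h·ft²·°F)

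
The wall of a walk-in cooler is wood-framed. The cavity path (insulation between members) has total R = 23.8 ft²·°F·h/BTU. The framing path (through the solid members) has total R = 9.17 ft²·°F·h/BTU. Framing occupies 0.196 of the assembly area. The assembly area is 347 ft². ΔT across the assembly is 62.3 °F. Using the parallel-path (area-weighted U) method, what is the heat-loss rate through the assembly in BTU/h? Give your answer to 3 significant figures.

1190 BTU/h

U_eff = 0.804/23.8 + 0.196/9.17 = 0.03378 + 0.02137 = 0.05516
R_eff = 1/U_eff = 18.13 ft²·°F·h/BTU
Q = 347 × 62.3 / 18.13 = 1192 BTU/h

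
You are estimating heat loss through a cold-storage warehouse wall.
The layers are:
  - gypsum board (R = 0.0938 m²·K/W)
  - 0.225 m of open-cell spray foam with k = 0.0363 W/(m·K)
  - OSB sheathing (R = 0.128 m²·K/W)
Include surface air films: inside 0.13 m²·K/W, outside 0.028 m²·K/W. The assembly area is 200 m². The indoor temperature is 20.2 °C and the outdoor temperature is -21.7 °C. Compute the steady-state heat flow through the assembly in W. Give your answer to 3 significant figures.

1270 W

0.225/0.0363 = 6.198
R_total = 0.13 + 0.0938 + 6.198 + 0.128 + 0.028 = 6.578 m²·K/W
Q = A·ΔT/R = 200 × (20.2 − (-21.7)) / 6.578 = 1274 W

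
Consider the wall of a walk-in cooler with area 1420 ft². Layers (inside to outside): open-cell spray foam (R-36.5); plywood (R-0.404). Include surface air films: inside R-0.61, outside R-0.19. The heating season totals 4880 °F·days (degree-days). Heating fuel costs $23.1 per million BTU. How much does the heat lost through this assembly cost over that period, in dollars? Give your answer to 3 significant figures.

R_total = 0.61 + 36.5 + 0.404 + 0.19 = 37.7 ft²·°F·h/BTU
E = A × HDD × 24 / R = 1420 × 4880 × 24 / 37.7 = 4411000 BTU
Cost = 4411000/10⁶ × 23.1 = $101.9

102 dollars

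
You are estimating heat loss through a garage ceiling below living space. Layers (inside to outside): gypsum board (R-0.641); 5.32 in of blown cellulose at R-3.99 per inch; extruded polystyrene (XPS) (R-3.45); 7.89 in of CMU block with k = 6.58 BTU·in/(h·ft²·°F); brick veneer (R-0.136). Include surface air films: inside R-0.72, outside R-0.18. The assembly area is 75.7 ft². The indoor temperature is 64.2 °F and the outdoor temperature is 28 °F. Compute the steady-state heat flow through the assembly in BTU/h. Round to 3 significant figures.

5.32 × 3.99 = 21.23
7.89/6.58 = 1.199
R_total = 0.72 + 0.641 + 21.23 + 3.45 + 1.199 + 0.136 + 0.18 = 27.55 ft²·°F·h/BTU
Q = A·ΔT/R = 75.7 × (64.2 − 28) / 27.55 = 99.46 BTU/h

99.5 BTU/h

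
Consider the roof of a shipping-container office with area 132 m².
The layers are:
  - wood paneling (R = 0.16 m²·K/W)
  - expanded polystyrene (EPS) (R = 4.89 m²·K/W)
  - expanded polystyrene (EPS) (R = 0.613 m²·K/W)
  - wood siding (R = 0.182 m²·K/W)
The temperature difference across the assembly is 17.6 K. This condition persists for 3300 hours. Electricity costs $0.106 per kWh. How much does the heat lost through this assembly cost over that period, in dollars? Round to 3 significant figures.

R_total = 0.16 + 4.89 + 0.613 + 0.182 = 5.845 m²·K/W
Q = 132 × 17.6 / 5.845 = 397.5 W
E = 397.5 W × 3300 h / 1000 = 1312 kWh
Cost = 1312 × 0.106 = $139

139 dollars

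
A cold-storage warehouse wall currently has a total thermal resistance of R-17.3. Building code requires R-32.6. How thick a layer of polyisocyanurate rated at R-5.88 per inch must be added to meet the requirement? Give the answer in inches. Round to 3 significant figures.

2.60 in

ΔR = 32.6 − 17.3 = 15.3 ft²·°F·h/BTU
L = ΔR / (R/in) = 15.3/5.88 = 2.602 in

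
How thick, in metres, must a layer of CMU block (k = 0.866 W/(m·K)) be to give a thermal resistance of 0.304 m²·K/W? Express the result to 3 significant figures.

L = R·k = 0.304 × 0.866 = 0.2633 m

0.263 m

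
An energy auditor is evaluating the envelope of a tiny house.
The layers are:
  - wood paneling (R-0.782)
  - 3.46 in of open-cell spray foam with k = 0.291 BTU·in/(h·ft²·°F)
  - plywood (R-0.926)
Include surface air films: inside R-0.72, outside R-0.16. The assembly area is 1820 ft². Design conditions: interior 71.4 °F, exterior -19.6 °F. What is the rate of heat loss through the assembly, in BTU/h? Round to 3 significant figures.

3.46/0.291 = 11.89
R_total = 0.72 + 0.782 + 11.89 + 0.926 + 0.16 = 14.48 ft²·°F·h/BTU
Q = A·ΔT/R = 1820 × (71.4 − (-19.6)) / 14.48 = 11440 BTU/h

11400 BTU/h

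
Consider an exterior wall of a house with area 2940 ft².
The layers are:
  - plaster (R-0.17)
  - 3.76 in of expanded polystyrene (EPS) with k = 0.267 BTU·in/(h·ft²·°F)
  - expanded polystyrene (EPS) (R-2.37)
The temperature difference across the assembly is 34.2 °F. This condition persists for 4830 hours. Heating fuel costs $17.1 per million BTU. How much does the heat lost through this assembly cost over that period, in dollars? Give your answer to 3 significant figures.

500 dollars

3.76/0.267 = 14.08
R_total = 0.17 + 14.08 + 2.37 = 16.62 ft²·°F·h/BTU
Q = 2940 × 34.2 / 16.62 = 6049 BTU/h
E = 6049 × 4830 = 29220000 BTU
Cost = 29220000/10⁶ × 17.1 = $499.6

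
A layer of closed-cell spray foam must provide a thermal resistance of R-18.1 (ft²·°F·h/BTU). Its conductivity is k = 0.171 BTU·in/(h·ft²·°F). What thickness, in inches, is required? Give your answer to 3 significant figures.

L = R × k = 18.1 × 0.171 = 3.095 in

3.10 in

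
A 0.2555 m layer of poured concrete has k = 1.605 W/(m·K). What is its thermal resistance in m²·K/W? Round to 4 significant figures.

R = L/k = 0.2555/1.605 = 0.15919 m²·K/W

0.1592 m²·K/W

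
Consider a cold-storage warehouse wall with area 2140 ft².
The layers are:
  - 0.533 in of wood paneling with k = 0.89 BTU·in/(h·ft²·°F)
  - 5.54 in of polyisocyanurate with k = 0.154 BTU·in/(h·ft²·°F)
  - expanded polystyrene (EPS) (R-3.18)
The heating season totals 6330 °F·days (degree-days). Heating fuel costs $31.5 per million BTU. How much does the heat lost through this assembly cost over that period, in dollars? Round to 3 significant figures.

258 dollars

0.533/0.89 = 0.5989
5.54/0.154 = 35.97
R_total = 0.5989 + 35.97 + 3.18 = 39.75 ft²·°F·h/BTU
E = A × HDD × 24 / R = 2140 × 6330 × 24 / 39.75 = 8178000 BTU
Cost = 8178000/10⁶ × 31.5 = $257.6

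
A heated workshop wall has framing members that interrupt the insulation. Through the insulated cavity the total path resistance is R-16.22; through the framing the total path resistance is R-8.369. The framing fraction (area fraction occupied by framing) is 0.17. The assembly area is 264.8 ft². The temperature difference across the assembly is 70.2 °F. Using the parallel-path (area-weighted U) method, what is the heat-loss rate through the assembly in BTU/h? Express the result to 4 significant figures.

1329 BTU/h

U_eff = 0.83/16.22 + 0.17/8.369 = 0.051171 + 0.020313 = 0.071484
R_eff = 1/U_eff = 13.989 ft²·°F·h/BTU
Q = 264.8 × 70.2 / 13.989 = 1328.8 BTU/h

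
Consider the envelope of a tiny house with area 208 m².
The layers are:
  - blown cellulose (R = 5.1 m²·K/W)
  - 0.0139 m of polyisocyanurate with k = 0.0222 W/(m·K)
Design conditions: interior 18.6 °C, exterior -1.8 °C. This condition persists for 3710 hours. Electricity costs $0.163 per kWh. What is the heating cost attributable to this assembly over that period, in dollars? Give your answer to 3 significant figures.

0.0139/0.0222 = 0.6261
R_total = 5.1 + 0.6261 = 5.726 m²·K/W
Q = 208 × (18.6 − (-1.8)) / 5.726 = 741 W
E = 741 W × 3710 h / 1000 = 2749 kWh
Cost = 2749 × 0.163 = $448.1

448 dollars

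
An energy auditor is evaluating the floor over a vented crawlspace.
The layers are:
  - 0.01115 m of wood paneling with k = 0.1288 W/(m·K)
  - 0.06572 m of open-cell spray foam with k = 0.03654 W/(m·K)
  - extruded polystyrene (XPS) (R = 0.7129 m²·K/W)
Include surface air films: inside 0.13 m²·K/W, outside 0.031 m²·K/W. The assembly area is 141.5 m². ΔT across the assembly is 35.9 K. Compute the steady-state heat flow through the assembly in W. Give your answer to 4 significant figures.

1841 W

0.01115/0.1288 = 0.086568
0.06572/0.03654 = 1.7986
R_total = 0.13 + 0.086568 + 1.7986 + 0.7129 + 0.031 = 2.759 m²·K/W
Q = A·ΔT/R = 141.5 × 35.9 / 2.759 = 1841.2 W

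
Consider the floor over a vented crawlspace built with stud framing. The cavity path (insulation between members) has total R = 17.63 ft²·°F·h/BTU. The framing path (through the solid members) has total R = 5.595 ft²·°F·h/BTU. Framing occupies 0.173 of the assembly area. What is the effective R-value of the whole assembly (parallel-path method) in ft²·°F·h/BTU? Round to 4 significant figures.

12.85 ft²·°F·h/BTU

U_eff = 0.827/17.63 + 0.173/5.595 = 0.046909 + 0.03092 = 0.077829
R_eff = 1/U_eff = 12.849 ft²·°F·h/BTU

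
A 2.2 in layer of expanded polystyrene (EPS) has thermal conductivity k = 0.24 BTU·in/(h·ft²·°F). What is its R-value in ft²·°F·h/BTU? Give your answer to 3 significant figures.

9.17 ft²·°F·h/BTU

R = L/k = 2.2/0.24 = 9.167 ft²·°F·h/BTU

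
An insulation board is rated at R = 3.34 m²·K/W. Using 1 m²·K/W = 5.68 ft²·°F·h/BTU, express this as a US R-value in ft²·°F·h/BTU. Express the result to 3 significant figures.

R_US = 3.34 × 5.68 = 18.97

19.0 ft²·°F·h/BTU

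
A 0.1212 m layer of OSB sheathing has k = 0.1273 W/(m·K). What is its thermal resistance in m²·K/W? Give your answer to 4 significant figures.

0.9521 m²·K/W

R = L/k = 0.1212/0.1273 = 0.95208 m²·K/W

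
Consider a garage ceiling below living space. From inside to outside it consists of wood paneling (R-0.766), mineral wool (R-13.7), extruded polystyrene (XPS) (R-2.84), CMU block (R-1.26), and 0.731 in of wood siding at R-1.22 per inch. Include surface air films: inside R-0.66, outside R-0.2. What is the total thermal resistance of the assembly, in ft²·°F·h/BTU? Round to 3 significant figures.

20.3 ft²·°F·h/BTU

0.731 × 1.22 = 0.8918
R_total = 0.66 + 0.766 + 13.7 + 2.84 + 1.26 + 0.8918 + 0.2 = 20.32 ft²·°F·h/BTU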